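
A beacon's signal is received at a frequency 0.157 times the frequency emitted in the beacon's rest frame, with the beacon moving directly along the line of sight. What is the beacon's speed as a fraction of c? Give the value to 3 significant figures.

β ≈ 0.952

f_obs/f_src = √((1−β)/(1+β)) = 0.157  ⇒  (1−β)/(1+β) = 0.024649
β = |1 − D²|/(1 + D²) = |1 − 0.024649|/(1 + 0.024649) = 0.952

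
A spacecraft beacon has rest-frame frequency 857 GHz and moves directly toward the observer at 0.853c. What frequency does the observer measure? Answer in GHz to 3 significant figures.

f_obs ≈ 3040 GHz

Relativistic Doppler: f_obs = f_src √((1+β)/(1−β))
= 857 × √(1.8530/0.14700) = 857 × 3.5504 = 3040 GHz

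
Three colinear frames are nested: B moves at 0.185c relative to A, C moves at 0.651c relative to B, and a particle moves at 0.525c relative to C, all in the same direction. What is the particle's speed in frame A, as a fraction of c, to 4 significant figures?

u ≈ 0.9134c

Compose boost 2: (0.651 + 0.185)/(1 + 0.651×0.185) = 0.8360/1.12044 = 0.746139
Compose boost 3: (0.525 + 0.746139)/(1 + 0.525×0.746139) = 1.27114/1.39172 = 0.9134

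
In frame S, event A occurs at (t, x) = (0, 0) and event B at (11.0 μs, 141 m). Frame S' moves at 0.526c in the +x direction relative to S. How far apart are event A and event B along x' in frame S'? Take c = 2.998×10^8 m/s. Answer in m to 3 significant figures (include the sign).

γ = 1/√(1 − 0.526²) = 1.1758
Δx' = γ(Δx − vΔt) = 1.1758 × (141 m − 0.526×(2.998×10^8 m/s)×11.0×10^-6 s)
= 1.1758 × (-1593.6 m) = -1870 m

Δx' ≈ -1870 m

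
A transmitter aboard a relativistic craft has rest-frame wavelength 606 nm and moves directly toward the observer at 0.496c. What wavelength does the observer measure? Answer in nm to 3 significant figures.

λ_obs ≈ 352 nm

Relativistic Doppler: λ_obs = λ_src √((1−β)/(1+β))
= 606 × √(0.50400/1.4960) = 606 × 0.58043 = 352 nm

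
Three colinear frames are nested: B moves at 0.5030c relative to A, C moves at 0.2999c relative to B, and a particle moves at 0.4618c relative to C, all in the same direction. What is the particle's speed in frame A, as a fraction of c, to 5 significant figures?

u ≈ 0.87693c

Compose boost 2: (0.2999 + 0.5030)/(1 + 0.2999×0.5030) = 0.80290/1.150850 = 0.6976584
Compose boost 3: (0.4618 + 0.6976584)/(1 + 0.4618×0.6976584) = 1.159458/1.322179 = 0.87693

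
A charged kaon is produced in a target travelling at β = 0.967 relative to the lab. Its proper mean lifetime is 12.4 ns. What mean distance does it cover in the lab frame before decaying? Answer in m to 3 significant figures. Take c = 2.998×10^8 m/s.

d ≈ 14.1 m

γ = 1/√(1 − 0.967²) = 3.9250
Dilated lifetime: Δt = γτ₀ = 3.9250 × 12.4 ns = 48.670 ns
d = vΔt = 0.967c × 48.670 ns = 2.8991×10^8 m/s × 4.8670×10^-8 s = 14.1 m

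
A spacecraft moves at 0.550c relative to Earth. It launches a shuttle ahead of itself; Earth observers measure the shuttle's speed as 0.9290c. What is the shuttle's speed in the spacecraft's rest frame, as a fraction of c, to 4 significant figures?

Inverse velocity addition: u' = (u − v)/(1 − uv/c²)
= (0.9290 − 0.550)/(1 − 0.9290×0.550) = 0.3790/0.489050 = 0.7750

u' ≈ 0.7750c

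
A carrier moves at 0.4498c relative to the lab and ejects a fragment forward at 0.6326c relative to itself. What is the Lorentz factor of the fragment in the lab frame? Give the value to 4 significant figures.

u_lab = (0.6326 + 0.4498)/(1 + 0.6326×0.4498) = 1.0824/1.284543 = 0.8426340
γ = 1/√(1 − 0.8426340²) = 1.857

γ ≈ 1.857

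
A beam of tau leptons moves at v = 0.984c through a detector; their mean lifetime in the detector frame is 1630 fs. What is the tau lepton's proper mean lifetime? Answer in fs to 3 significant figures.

γ = 1/√(1 − 0.984²) = 5.6127
Proper time: τ₀ = Δt/γ = 1630/5.6127 = 290 fs

τ₀ ≈ 290 fs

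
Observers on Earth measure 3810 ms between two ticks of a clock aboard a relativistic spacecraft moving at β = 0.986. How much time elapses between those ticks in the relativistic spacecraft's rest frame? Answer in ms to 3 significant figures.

τ₀ ≈ 635 ms

γ = 1/√(1 − 0.986²) = 5.9972
Proper time: τ₀ = Δt/γ = 3810/5.9972 = 635 ms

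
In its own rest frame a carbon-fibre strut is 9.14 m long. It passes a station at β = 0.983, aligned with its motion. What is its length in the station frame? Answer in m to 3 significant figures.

γ = 1/√(1 − 0.983²) = 5.4465
Length contraction: L = L₀/γ = 9.14/5.4465 = 1.68 m

L ≈ 1.68 m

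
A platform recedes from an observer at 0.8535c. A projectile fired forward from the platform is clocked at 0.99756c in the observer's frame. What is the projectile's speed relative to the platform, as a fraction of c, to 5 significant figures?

Inverse velocity addition: u' = (u − v)/(1 − uv/c²)
= (0.99756 − 0.8535)/(1 − 0.99756×0.8535) = 0.14406/0.1485825 = 0.96956

u' ≈ 0.96956c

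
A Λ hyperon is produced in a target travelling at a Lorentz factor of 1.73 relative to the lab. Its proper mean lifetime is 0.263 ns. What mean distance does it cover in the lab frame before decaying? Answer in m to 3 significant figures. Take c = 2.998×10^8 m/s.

β = √(1 − 1/γ²) = √(1 − 1/1.73²) = 0.81601
Dilated lifetime: Δt = γτ₀ = 1.73 × 0.263 ns = 0.45499 ns
d = vΔt = 0.81601c × 0.45499 ns = 2.4464×10^8 m/s × 4.5499×10^-10 s = 0.111 m

d ≈ 0.111 m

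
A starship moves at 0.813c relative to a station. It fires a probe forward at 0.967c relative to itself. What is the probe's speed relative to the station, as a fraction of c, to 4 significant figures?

Relativistic velocity addition: u = (u' + v)/(1 + u'v/c²)
= (0.967 + 0.813)/(1 + 0.967×0.813) = 1.780/1.78617 = 0.9965

u ≈ 0.9965c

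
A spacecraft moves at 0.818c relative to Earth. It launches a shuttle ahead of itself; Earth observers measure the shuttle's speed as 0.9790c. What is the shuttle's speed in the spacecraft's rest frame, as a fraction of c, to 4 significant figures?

Inverse velocity addition: u' = (u − v)/(1 − uv/c²)
= (0.9790 − 0.818)/(1 − 0.9790×0.818) = 0.1610/0.199178 = 0.8083

u' ≈ 0.8083c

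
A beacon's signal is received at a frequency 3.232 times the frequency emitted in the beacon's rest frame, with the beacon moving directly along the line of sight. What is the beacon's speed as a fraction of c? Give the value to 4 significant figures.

β ≈ 0.8253

f_obs/f_src = √((1+β)/(1−β)) = 3.232  ⇒  (1+β)/(1−β) = 10.4458
β = |1 − D²|/(1 + D²) = |1 − 10.4458|/(1 + 10.4458) = 0.8253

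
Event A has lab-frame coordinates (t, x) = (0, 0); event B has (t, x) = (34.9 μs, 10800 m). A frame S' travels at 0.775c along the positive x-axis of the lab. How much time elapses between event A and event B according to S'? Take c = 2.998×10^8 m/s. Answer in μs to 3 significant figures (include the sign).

γ = 1/√(1 − 0.775²) = 1.5824
Δt' = γ(Δt − vΔx/c²) = 1.5824 × (34.9 μs − 0.775×10800 m / (2.998×10^8 m/s))
= 1.5824 × (6.9814 μs) = 11.0 μs

Δt' ≈ 11.0 μs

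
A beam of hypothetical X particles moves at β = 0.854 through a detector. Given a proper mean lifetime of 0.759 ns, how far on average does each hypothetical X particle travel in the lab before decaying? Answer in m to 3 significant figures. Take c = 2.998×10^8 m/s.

d ≈ 0.374 m

γ = 1/√(1 − 0.854²) = 1.9221
Dilated lifetime: Δt = γτ₀ = 1.9221 × 0.759 ns = 1.4588 ns
d = vΔt = 0.854c × 1.4588 ns = 2.5603×10^8 m/s × 1.4588×10^-9 s = 0.374 m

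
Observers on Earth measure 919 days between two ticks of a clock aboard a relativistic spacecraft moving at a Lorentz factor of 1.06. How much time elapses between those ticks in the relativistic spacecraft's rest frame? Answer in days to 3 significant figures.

γ = 1.06 (given)
Proper time: τ₀ = Δt/γ = 919/1.06 = 867 days

τ₀ ≈ 867 days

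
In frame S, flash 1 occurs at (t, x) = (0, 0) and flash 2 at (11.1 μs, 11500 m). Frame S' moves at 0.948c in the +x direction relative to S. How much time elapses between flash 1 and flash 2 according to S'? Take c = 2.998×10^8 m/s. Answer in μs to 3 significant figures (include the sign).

Δt' ≈ -79.4 μs

γ = 1/√(1 − 0.948²) = 3.1420
Δt' = γ(Δt − vΔx/c²) = 3.1420 × (11.1 μs − 0.948×11500 m / (2.998×10^8 m/s))
= 3.1420 × (-25.264 μs) = -79.4 μs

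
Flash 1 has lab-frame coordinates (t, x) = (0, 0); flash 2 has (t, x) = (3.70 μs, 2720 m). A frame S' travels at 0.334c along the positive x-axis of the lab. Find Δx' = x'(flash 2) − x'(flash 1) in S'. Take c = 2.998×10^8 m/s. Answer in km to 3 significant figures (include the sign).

γ = 1/√(1 − 0.334²) = 1.0609
Δx' = γ(Δx − vΔt) = 1.0609 × (2720 m − 0.334×(2.998×10^8 m/s)×3.70×10^-6 s)
= 1.0609 × (2349.5 m) = 2.49 km

Δx' ≈ 2.49 km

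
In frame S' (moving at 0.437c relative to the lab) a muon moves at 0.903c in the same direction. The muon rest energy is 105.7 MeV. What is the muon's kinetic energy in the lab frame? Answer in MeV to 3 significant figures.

u_lab = (0.903 + 0.437)/(1 + 0.903×0.437) = 0.960841
γ = 1/√(1 − 0.960841²) = 3.6088
K = (γ − 1)m₀c² = (3.6088 − 1) × 105.7 = 2.6088 × 105.7 = 276 MeV

K ≈ 276 MeV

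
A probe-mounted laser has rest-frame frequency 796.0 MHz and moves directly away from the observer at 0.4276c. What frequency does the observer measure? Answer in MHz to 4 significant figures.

Relativistic Doppler: f_obs = f_src √((1−β)/(1+β))
= 796.0 × √(0.572400/1.42760) = 796.0 × 0.633208 = 504.0 MHz

f_obs ≈ 504.0 MHz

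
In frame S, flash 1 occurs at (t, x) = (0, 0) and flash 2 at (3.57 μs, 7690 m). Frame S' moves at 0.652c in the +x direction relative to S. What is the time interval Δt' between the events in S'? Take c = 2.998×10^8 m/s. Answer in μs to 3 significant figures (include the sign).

Δt' ≈ -17.3 μs

γ = 1/√(1 − 0.652²) = 1.3189
Δt' = γ(Δt − vΔx/c²) = 1.3189 × (3.57 μs − 0.652×7690 m / (2.998×10^8 m/s))
= 1.3189 × (-13.154 μs) = -17.3 μs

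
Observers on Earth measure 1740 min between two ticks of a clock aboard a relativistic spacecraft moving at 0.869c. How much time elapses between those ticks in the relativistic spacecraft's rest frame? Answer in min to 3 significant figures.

γ = 1/√(1 − 0.869²) = 2.0210
Proper time: τ₀ = Δt/γ = 1740/2.0210 = 861 min

τ₀ ≈ 861 min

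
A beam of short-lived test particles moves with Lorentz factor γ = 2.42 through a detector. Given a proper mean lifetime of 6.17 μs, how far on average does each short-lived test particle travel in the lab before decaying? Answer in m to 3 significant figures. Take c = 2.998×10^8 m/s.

β = √(1 − 1/γ²) = √(1 − 1/2.42²) = 0.91063
Dilated lifetime: Δt = γτ₀ = 2.42 × 6.17 μs = 14.931 μs
d = vΔt = 0.91063c × 14.931 μs = 2.7301×10^8 m/s × 1.4931×10^-5 s = 4080 m

d ≈ 4080 m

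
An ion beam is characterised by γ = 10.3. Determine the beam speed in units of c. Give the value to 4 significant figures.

β = √(1 − 1/γ²) = √(1 − 1/10.3²) = √(0.990574) = 0.9953

β ≈ 0.9953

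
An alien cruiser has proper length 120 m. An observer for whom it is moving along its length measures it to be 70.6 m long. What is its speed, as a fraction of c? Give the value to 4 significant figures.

β ≈ 0.8086

γ = L₀/L = 120/70.6 = 1.69972
β = √(1 − 1/γ²) = 0.8086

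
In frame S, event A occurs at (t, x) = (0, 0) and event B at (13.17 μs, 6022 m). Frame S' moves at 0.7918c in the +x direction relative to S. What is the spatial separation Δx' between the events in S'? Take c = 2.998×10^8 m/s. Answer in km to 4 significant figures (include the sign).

Δx' ≈ 4.741 km

γ = 1/√(1 − 0.7918²) = 1.63725
Δx' = γ(Δx − vΔt) = 1.63725 × (6022 m − 0.7918×(2.998×10^8 m/s)×13.17×10^-6 s)
= 1.63725 × (2895.68 m) = 4.741 km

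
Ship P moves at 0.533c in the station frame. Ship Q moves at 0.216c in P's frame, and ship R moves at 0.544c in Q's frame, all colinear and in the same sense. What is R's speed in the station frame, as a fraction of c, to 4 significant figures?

u ≈ 0.8903c

Compose boost 2: (0.216 + 0.533)/(1 + 0.216×0.533) = 0.7490/1.11513 = 0.671672
Compose boost 3: (0.544 + 0.671672)/(1 + 0.544×0.671672) = 1.21567/1.36539 = 0.8903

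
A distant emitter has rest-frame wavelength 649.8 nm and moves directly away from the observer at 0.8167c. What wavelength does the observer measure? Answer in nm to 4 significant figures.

λ_obs ≈ 2046 nm

Relativistic Doppler: λ_obs = λ_src √((1+β)/(1−β))
= 649.8 × √(1.81670/0.183300) = 649.8 × 3.14819 = 2046 nm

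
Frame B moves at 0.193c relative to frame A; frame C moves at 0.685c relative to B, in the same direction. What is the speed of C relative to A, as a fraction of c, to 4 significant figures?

u ≈ 0.7755c

Compose boost 2: (0.685 + 0.193)/(1 + 0.685×0.193) = 0.8780/1.13220 = 0.7755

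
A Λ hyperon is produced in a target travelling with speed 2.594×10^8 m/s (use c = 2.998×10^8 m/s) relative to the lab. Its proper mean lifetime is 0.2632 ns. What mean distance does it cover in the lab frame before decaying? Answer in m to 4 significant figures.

d ≈ 0.1362 m

β = v/c = 2.594×10^8 / 2.998×10^8 = 0.865243
γ = 1/√(1 − 0.865243²) = 1.99461
Dilated lifetime: Δt = γτ₀ = 1.99461 × 0.2632 ns = 0.524981 ns
d = vΔt = 0.865243c × 0.524981 ns = 2.59400×10^8 m/s × 5.24981×10^-10 s = 0.1362 m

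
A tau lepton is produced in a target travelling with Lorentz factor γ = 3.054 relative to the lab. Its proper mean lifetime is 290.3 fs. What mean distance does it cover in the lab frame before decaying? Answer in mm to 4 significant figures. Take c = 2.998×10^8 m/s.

d ≈ 0.2511 mm

β = √(1 − 1/γ²) = √(1 − 1/3.054²) = 0.944872
Dilated lifetime: Δt = γτ₀ = 3.054 × 290.3 fs = 886.576 fs
d = vΔt = 0.944872c × 886.576 fs = 2.83273×10^8 m/s × 8.86576×10^-13 s = 0.2511 mm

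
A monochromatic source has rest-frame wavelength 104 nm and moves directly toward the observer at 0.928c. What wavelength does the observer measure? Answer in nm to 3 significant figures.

λ_obs ≈ 20.1 nm

Relativistic Doppler: λ_obs = λ_src √((1−β)/(1+β))
= 104 × √(0.072000/1.9280) = 104 × 0.19325 = 20.1 nm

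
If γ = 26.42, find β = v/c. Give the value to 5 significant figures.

β = √(1 − 1/γ²) = √(1 − 1/26.42²) = √(0.9985674) = 0.99928

β ≈ 0.99928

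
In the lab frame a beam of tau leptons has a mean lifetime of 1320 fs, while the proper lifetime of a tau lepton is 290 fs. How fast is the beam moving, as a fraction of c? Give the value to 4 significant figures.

β ≈ 0.9756

γ = Δt/τ₀ = 1320/290 = 4.55172
β = √(1 − 1/γ²) = √(1 − 1/4.55172²) = 0.9756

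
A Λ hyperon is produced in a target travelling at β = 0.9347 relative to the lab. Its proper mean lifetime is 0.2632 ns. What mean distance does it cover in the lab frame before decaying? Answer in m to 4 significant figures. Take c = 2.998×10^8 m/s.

γ = 1/√(1 − 0.9347²) = 2.81343
Dilated lifetime: Δt = γτ₀ = 2.81343 × 0.2632 ns = 0.740496 ns
d = vΔt = 0.9347c × 0.740496 ns = 2.80223×10^8 m/s × 7.40496×10^-10 s = 0.2075 m

d ≈ 0.2075 m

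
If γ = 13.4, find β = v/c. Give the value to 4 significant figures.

β ≈ 0.9972

β = √(1 − 1/γ²) = √(1 − 1/13.4²) = √(0.994431) = 0.9972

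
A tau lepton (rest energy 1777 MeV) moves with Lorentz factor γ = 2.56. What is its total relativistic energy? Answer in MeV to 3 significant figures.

E ≈ 4550 MeV

γ = 2.56 (given)
E = γm₀c² = 2.56 × 1777 MeV = 4550 MeV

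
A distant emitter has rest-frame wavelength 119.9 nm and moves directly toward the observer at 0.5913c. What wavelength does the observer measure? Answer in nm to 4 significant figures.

λ_obs ≈ 60.76 nm

Relativistic Doppler: λ_obs = λ_src √((1−β)/(1+β))
= 119.9 × √(0.408700/1.59130) = 119.9 × 0.506788 = 60.76 nm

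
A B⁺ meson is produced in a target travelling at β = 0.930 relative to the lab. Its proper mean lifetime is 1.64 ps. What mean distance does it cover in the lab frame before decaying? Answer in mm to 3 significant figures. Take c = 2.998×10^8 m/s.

γ = 1/√(1 − 0.930²) = 2.7206
Dilated lifetime: Δt = γτ₀ = 2.7206 × 1.64 ps = 4.4619 ps
d = vΔt = 0.930c × 4.4619 ps = 2.7881×10^8 m/s × 4.4619×10^-12 s = 1.24 mm

d ≈ 1.24 mm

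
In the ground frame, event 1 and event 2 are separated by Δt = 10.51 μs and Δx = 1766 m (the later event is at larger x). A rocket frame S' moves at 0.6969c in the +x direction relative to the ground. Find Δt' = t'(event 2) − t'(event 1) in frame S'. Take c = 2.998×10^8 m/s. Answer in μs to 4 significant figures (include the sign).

γ = 1/√(1 − 0.6969²) = 1.39437
Δt' = γ(Δt − vΔx/c²) = 1.39437 × (10.51 μs − 0.6969×1766 m / (2.998×10^8 m/s))
= 1.39437 × (6.40485 μs) = 8.931 μs

Δt' ≈ 8.931 μs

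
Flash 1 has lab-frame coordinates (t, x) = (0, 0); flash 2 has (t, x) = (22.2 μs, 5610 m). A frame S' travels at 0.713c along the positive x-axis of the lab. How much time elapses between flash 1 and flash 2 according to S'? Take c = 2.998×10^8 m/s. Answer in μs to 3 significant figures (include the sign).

γ = 1/√(1 − 0.713²) = 1.4262
Δt' = γ(Δt − vΔx/c²) = 1.4262 × (22.2 μs − 0.713×5610 m / (2.998×10^8 m/s))
= 1.4262 × (8.8580 μs) = 12.6 μs

Δt' ≈ 12.6 μs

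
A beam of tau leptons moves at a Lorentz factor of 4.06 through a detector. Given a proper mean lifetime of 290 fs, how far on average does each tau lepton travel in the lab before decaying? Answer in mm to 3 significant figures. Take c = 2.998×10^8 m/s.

β = √(1 − 1/γ²) = √(1 − 1/4.06²) = 0.96919
Dilated lifetime: Δt = γτ₀ = 4.06 × 290 fs = 1177.4 fs
d = vΔt = 0.96919c × 1177.4 fs = 2.9056×10^8 m/s × 1.1774×10^-12 s = 0.342 mm

d ≈ 0.342 mm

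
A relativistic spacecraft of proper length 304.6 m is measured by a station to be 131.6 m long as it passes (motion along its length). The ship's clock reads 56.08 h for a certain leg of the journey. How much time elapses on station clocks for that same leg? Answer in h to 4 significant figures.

Δt ≈ 129.8 h

Length contraction ⇒ γ = L₀/L = 304.6/131.6 = 2.31459
Time dilation: Δt = γτ₀ = 2.31459 × 56.08 h = 129.8 h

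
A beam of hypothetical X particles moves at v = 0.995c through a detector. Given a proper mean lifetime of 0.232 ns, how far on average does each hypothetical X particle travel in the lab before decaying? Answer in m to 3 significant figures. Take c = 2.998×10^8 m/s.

γ = 1/√(1 − 0.995²) = 10.013
Dilated lifetime: Δt = γτ₀ = 10.013 × 0.232 ns = 2.3229 ns
d = vΔt = 0.995c × 2.3229 ns = 2.9830×10^8 m/s × 2.3229×10^-9 s = 0.693 m

d ≈ 0.693 m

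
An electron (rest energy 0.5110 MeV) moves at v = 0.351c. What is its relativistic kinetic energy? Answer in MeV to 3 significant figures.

K ≈ 0.0347 MeV

γ = 1/√(1 − 0.351²) = 1.0679
K = (γ − 1)m₀c² = (1.0679 − 1) × 0.5110 MeV = 0.067948 × 0.5110 MeV = 0.0347 MeV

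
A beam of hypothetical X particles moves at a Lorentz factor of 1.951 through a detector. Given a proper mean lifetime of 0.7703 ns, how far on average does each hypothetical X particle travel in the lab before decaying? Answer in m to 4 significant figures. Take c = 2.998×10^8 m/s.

d ≈ 0.3869 m

β = √(1 − 1/γ²) = √(1 − 1/1.951²) = 0.858653
Dilated lifetime: Δt = γτ₀ = 1.951 × 0.7703 ns = 1.50286 ns
d = vΔt = 0.858653c × 1.50286 ns = 2.57424×10^8 m/s × 1.50286×10^-9 s = 0.3869 m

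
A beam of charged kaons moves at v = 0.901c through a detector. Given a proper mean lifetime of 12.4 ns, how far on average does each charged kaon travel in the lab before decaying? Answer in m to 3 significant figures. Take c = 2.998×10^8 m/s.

γ = 1/√(1 − 0.901²) = 2.3051
Dilated lifetime: Δt = γτ₀ = 2.3051 × 12.4 ns = 28.583 ns
d = vΔt = 0.901c × 28.583 ns = 2.7012×10^8 m/s × 2.8583×10^-8 s = 7.72 m

d ≈ 7.72 m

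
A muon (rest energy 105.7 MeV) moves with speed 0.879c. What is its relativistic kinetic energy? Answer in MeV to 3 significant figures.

K ≈ 116 MeV

γ = 1/√(1 − 0.879²) = 2.0972
K = (γ − 1)m₀c² = (2.0972 − 1) × 105.7 MeV = 1.0972 × 105.7 MeV = 116 MeV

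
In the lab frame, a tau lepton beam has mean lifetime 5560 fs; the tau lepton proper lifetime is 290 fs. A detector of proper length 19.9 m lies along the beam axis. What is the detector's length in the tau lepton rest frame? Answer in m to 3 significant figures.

L ≈ 1.04 m

Time dilation ⇒ γ = Δt/τ₀ = 5560/290 = 19.172
Length contraction: L = L₀/γ = 19.9/19.172 = 1.04 m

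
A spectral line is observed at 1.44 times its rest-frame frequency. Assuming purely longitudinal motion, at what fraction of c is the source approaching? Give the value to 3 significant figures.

f_obs/f_src = √((1+β)/(1−β)) = 1.44  ⇒  (1+β)/(1−β) = 2.0736
β = |1 − D²|/(1 + D²) = |1 − 2.0736|/(1 + 2.0736) = 0.349

β ≈ 0.349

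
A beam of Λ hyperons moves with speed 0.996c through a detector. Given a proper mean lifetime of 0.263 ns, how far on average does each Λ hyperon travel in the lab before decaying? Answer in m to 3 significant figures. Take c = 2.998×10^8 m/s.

d ≈ 0.879 m

γ = 1/√(1 − 0.996²) = 11.192
Dilated lifetime: Δt = γτ₀ = 11.192 × 0.263 ns = 2.9434 ns
d = vΔt = 0.996c × 2.9434 ns = 2.9860×10^8 m/s × 2.9434×10^-9 s = 0.879 m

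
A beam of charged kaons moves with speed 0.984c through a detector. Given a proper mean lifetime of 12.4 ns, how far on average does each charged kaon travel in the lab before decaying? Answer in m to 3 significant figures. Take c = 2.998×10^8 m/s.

γ = 1/√(1 − 0.984²) = 5.6127
Dilated lifetime: Δt = γτ₀ = 5.6127 × 12.4 ns = 69.597 ns
d = vΔt = 0.984c × 69.597 ns = 2.9500×10^8 m/s × 6.9597×10^-8 s = 20.5 m

d ≈ 20.5 m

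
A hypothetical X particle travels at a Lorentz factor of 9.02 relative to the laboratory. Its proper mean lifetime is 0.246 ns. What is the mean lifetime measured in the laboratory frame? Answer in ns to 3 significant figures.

γ = 9.02 (given)
Time dilation: Δt = γτ₀ = 9.02 × 0.246 ns = 2.22 ns

Δt ≈ 2.22 ns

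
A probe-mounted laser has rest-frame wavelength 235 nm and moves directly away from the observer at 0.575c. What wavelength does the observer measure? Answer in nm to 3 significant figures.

Relativistic Doppler: λ_obs = λ_src √((1+β)/(1−β))
= 235 × √(1.5750/0.42500) = 235 × 1.9251 = 452 nm

λ_obs ≈ 452 nm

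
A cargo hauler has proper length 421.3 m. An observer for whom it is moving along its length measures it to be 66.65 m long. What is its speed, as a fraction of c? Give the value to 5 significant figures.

β ≈ 0.98741

γ = L₀/L = 421.3/66.65 = 6.321080
β = √(1 − 1/γ²) = 0.98741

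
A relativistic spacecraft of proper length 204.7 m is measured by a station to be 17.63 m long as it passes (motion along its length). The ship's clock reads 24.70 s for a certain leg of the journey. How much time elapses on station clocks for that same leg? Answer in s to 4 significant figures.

Length contraction ⇒ γ = L₀/L = 204.7/17.63 = 11.6109
Time dilation: Δt = γτ₀ = 11.6109 × 24.70 s = 286.8 s

Δt ≈ 286.8 s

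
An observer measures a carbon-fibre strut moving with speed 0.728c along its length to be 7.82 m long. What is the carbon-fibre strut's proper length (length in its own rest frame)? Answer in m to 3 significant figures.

L₀ ≈ 11.4 m

γ = 1/√(1 − 0.728²) = 1.4586
L₀ = γL = 1.4586 × 7.82 = 11.4 m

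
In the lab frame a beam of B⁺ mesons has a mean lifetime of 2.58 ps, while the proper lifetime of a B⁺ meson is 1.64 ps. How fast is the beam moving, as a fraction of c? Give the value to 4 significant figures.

β ≈ 0.7720

γ = Δt/τ₀ = 2.58/1.64 = 1.57317
β = √(1 − 1/γ²) = √(1 − 1/1.57317²) = 0.7720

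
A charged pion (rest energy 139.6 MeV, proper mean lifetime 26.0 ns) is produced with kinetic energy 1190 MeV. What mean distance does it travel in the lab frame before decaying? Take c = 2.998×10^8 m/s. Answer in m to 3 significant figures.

d ≈ 73.8 m

γ = 1 + K/(m₀c²) = 1 + 1190/139.6 = 9.5244
β = √(1 − 1/γ²) = 0.99447
Dilated lifetime: γτ₀ = 9.5244 × 26.0 ns = 247.63 ns
d = βc·γτ₀ = 0.99447 × (2.998×10^8 m/s) × 2.4763×10^-7 s = 73.8 m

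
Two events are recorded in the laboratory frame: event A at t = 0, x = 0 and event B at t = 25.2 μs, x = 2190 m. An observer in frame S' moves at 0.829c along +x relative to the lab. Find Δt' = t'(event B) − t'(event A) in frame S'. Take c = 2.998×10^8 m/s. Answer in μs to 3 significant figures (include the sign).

Δt' ≈ 34.2 μs

γ = 1/√(1 − 0.829²) = 1.7881
Δt' = γ(Δt − vΔx/c²) = 1.7881 × (25.2 μs − 0.829×2190 m / (2.998×10^8 m/s))
= 1.7881 × (19.144 μs) = 34.2 μs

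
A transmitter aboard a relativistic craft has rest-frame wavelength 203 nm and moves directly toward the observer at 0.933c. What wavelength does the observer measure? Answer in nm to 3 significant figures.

Relativistic Doppler: λ_obs = λ_src √((1−β)/(1+β))
= 203 × √(0.067000/1.9330) = 203 × 0.18618 = 37.8 nm

λ_obs ≈ 37.8 nm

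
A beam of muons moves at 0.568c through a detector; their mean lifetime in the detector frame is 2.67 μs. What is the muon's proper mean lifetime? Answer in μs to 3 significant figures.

τ₀ ≈ 2.20 μs

γ = 1/√(1 − 0.568²) = 1.2150
Proper time: τ₀ = Δt/γ = 2.67/1.2150 = 2.20 μs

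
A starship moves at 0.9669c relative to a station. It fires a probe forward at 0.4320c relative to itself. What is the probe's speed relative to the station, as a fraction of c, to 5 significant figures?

u ≈ 0.98674c

Relativistic velocity addition: u = (u' + v)/(1 + u'v/c²)
= (0.4320 + 0.9669)/(1 + 0.4320×0.9669) = 1.3989/1.417701 = 0.98674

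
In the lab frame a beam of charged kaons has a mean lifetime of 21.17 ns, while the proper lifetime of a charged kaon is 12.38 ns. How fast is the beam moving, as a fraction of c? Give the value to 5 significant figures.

β ≈ 0.81118

γ = Δt/τ₀ = 21.17/12.38 = 1.710016
β = √(1 − 1/γ²) = √(1 − 1/1.710016²) = 0.81118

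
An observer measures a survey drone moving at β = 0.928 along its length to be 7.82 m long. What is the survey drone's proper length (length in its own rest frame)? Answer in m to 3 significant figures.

L₀ ≈ 21.0 m

γ = 1/√(1 − 0.928²) = 2.6840
L₀ = γL = 2.6840 × 7.82 = 21.0 m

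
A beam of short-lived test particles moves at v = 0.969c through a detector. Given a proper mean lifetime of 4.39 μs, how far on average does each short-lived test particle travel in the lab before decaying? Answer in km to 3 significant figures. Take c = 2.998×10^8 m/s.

γ = 1/√(1 − 0.969²) = 4.0476
Dilated lifetime: Δt = γτ₀ = 4.0476 × 4.39 μs = 17.769 μs
d = vΔt = 0.969c × 17.769 μs = 2.9051×10^8 m/s × 1.7769×10^-5 s = 5.16 km

d ≈ 5.16 km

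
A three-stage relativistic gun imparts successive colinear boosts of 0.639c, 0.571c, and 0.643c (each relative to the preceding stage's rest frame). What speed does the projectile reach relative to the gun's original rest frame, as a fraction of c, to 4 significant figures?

Compose boost 2: (0.571 + 0.639)/(1 + 0.571×0.639) = 1.210/1.36487 = 0.886532
Compose boost 3: (0.643 + 0.886532)/(1 + 0.643×0.886532) = 1.52953/1.57004 = 0.9742

u ≈ 0.9742c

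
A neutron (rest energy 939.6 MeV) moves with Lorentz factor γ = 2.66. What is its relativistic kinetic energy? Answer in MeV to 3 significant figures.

γ = 2.66 (given)
K = (γ − 1)m₀c² = (2.66 − 1) × 939.6 MeV = 1.6600 × 939.6 MeV = 1560 MeV

K ≈ 1560 MeV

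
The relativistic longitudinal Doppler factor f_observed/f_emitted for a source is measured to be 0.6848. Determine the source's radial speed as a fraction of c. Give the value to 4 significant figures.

β ≈ 0.3615

f_obs/f_src = √((1−β)/(1+β)) = 0.6848  ⇒  (1−β)/(1+β) = 0.468951
β = |1 − D²|/(1 + D²) = |1 − 0.468951|/(1 + 0.468951) = 0.3615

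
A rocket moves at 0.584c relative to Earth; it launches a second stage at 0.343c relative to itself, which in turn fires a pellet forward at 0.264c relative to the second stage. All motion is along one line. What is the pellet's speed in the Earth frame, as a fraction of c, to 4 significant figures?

u ≈ 0.8608c

Compose boost 2: (0.343 + 0.584)/(1 + 0.343×0.584) = 0.9270/1.20031 = 0.772299
Compose boost 3: (0.264 + 0.772299)/(1 + 0.264×0.772299) = 1.03630/1.20389 = 0.8608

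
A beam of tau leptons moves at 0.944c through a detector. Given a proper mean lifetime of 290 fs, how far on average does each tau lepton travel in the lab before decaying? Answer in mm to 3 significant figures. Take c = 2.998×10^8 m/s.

γ = 1/√(1 − 0.944²) = 3.0308
Dilated lifetime: Δt = γτ₀ = 3.0308 × 290 fs = 878.93 fs
d = vΔt = 0.944c × 878.93 fs = 2.8301×10^8 m/s × 8.7893×10^-13 s = 0.249 mm

d ≈ 0.249 mm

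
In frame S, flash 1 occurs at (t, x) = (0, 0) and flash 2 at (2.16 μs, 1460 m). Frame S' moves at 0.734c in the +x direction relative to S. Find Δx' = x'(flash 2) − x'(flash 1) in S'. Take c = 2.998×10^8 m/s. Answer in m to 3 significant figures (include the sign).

γ = 1/√(1 − 0.734²) = 1.4724
Δx' = γ(Δx − vΔt) = 1.4724 × (1460 m − 0.734×(2.998×10^8 m/s)×2.16×10^-6 s)
= 1.4724 × (984.69 m) = 1450 m

Δx' ≈ 1450 m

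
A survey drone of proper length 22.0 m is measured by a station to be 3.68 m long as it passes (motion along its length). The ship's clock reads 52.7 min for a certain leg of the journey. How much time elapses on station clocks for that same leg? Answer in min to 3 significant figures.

Length contraction ⇒ γ = L₀/L = 22.0/3.68 = 5.9783
Time dilation: Δt = γτ₀ = 5.9783 × 52.7 min = 315 min

Δt ≈ 315 min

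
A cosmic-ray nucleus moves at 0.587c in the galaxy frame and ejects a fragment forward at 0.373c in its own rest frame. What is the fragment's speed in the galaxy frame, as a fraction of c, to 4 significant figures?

Compose boost 2: (0.373 + 0.587)/(1 + 0.373×0.587) = 0.9600/1.21895 = 0.7876

u ≈ 0.7876c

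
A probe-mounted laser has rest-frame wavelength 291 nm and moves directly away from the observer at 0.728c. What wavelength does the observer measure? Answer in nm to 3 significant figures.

Relativistic Doppler: λ_obs = λ_src √((1+β)/(1−β))
= 291 × √(1.7280/0.27200) = 291 × 2.5205 = 733 nm

λ_obs ≈ 733 nm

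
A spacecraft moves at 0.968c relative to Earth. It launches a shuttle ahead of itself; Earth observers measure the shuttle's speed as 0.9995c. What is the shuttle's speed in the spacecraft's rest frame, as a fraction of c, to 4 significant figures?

Inverse velocity addition: u' = (u − v)/(1 − uv/c²)
= (0.9995 − 0.968)/(1 − 0.9995×0.968) = 0.03150/0.0324840 = 0.9697

u' ≈ 0.9697c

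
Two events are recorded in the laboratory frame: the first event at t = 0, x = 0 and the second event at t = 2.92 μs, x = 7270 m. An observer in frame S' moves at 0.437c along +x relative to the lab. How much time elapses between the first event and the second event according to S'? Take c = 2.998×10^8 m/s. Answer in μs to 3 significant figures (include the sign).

Δt' ≈ -8.54 μs

γ = 1/√(1 − 0.437²) = 1.1118
Δt' = γ(Δt − vΔx/c²) = 1.1118 × (2.92 μs − 0.437×7270 m / (2.998×10^8 m/s))
= 1.1118 × (-7.6770 μs) = -8.54 μs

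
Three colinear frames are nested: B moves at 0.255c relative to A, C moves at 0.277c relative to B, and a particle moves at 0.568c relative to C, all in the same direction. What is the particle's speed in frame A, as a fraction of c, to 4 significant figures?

u ≈ 0.8305c

Compose boost 2: (0.277 + 0.255)/(1 + 0.277×0.255) = 0.5320/1.07064 = 0.496901
Compose boost 3: (0.568 + 0.496901)/(1 + 0.568×0.496901) = 1.06490/1.28224 = 0.8305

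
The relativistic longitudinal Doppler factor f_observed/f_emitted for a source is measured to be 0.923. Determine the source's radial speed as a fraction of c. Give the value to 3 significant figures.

β ≈ 0.0800

f_obs/f_src = √((1−β)/(1+β)) = 0.923  ⇒  (1−β)/(1+β) = 0.85193
β = |1 − D²|/(1 + D²) = |1 − 0.85193|/(1 + 0.85193) = 0.0800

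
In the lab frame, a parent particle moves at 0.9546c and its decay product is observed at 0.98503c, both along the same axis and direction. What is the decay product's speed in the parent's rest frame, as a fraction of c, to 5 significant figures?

u' ≈ 0.50980c

Inverse velocity addition: u' = (u − v)/(1 − uv/c²)
= (0.98503 − 0.9546)/(1 − 0.98503×0.9546) = 0.030430/0.05969036 = 0.50980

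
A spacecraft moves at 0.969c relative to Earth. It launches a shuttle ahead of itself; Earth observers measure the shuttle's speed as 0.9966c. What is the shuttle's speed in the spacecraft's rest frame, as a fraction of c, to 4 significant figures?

Inverse velocity addition: u' = (u − v)/(1 − uv/c²)
= (0.9966 − 0.969)/(1 − 0.9966×0.969) = 0.02760/0.0342946 = 0.8048

u' ≈ 0.8048c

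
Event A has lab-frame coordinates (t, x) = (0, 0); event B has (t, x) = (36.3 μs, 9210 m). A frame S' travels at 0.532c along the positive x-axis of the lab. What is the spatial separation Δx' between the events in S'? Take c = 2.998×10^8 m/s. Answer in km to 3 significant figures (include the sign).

γ = 1/√(1 − 0.532²) = 1.1810
Δx' = γ(Δx − vΔt) = 1.1810 × (9210 m − 0.532×(2.998×10^8 m/s)×36.3×10^-6 s)
= 1.1810 × (3420.4 m) = 4.04 km

Δx' ≈ 4.04 km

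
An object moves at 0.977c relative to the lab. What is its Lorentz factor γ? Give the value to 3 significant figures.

γ ≈ 4.69

γ = 1/√(1 − β²) = 1/√(1 − 0.977²) = 1/√(0.045471) = 4.69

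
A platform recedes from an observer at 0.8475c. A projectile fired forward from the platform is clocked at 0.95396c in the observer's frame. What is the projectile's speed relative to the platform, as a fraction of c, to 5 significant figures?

Inverse velocity addition: u' = (u − v)/(1 − uv/c²)
= (0.95396 − 0.8475)/(1 − 0.95396×0.8475) = 0.10646/0.1915189 = 0.55587

u' ≈ 0.55587c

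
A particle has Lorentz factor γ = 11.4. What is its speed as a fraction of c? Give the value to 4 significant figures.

β ≈ 0.9961

β = √(1 − 1/γ²) = √(1 − 1/11.4²) = √(0.992305) = 0.9961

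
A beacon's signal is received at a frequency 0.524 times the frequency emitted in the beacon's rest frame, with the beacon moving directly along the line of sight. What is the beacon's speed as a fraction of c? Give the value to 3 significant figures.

β ≈ 0.569

f_obs/f_src = √((1−β)/(1+β)) = 0.524  ⇒  (1−β)/(1+β) = 0.27458
β = |1 − D²|/(1 + D²) = |1 − 0.27458|/(1 + 0.27458) = 0.569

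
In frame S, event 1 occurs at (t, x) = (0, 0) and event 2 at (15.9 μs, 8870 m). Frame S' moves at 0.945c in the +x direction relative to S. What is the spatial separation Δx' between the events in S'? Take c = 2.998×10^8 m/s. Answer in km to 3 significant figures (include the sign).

Δx' ≈ 13.3 km

γ = 1/√(1 − 0.945²) = 3.0574
Δx' = γ(Δx − vΔt) = 3.0574 × (8870 m − 0.945×(2.998×10^8 m/s)×15.9×10^-6 s)
= 3.0574 × (4365.4 m) = 13.3 km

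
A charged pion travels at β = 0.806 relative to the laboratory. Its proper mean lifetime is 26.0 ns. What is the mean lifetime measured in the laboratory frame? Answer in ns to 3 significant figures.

Δt ≈ 43.9 ns

γ = 1/√(1 − 0.806²) = 1.6894
Time dilation: Δt = γτ₀ = 1.6894 × 26.0 ns = 43.9 ns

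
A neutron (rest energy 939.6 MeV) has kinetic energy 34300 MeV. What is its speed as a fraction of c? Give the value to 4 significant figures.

β ≈ 0.9996

γ = 1 + K/(m₀c²) = 1 + 34300/939.6 = 37.5049
β = √(1 − 1/γ²) = 0.9996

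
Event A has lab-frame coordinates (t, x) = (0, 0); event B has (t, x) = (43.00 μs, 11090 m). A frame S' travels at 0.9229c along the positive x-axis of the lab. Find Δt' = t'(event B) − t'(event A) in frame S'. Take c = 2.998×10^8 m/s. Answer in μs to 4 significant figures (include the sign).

Δt' ≈ 23.01 μs

γ = 1/√(1 − 0.9229²) = 2.59713
Δt' = γ(Δt − vΔx/c²) = 2.59713 × (43.00 μs − 0.9229×11090 m / (2.998×10^8 m/s))
= 2.59713 × (8.86070 μs) = 23.01 μs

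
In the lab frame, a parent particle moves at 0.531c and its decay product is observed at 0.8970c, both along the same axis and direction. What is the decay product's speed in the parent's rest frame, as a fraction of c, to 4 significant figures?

Inverse velocity addition: u' = (u − v)/(1 − uv/c²)
= (0.8970 − 0.531)/(1 − 0.8970×0.531) = 0.3660/0.523693 = 0.6989

u' ≈ 0.6989c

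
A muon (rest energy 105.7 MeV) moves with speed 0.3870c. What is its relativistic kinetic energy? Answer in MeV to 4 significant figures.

γ = 1/√(1 − 0.3870²) = 1.08450
K = (γ − 1)m₀c² = (1.08450 − 1) × 105.7 MeV = 0.0845049 × 105.7 MeV = 8.932 MeV

K ≈ 8.932 MeV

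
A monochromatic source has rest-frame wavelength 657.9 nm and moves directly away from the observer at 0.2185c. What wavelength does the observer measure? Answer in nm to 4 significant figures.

Relativistic Doppler: λ_obs = λ_src √((1+β)/(1−β))
= 657.9 × √(1.21850/0.781500) = 657.9 × 1.24867 = 821.5 nm

λ_obs ≈ 821.5 nm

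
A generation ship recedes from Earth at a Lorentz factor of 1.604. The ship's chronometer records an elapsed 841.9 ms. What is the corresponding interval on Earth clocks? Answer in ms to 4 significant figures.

Δt ≈ 1350 ms

γ = 1.604 (given)
Time dilation: Δt = γτ₀ = 1.604 × 841.9 ms = 1350 ms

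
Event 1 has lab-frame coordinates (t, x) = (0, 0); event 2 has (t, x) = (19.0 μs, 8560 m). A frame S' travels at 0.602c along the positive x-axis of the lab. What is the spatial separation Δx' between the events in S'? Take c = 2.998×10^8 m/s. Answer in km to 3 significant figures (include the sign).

Δx' ≈ 6.43 km

γ = 1/√(1 − 0.602²) = 1.2524
Δx' = γ(Δx − vΔt) = 1.2524 × (8560 m − 0.602×(2.998×10^8 m/s)×19.0×10^-6 s)
= 1.2524 × (5130.9 m) = 6.43 km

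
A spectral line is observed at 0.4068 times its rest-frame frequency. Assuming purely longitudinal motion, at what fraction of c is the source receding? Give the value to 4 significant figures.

β ≈ 0.7160

f_obs/f_src = √((1−β)/(1+β)) = 0.4068  ⇒  (1−β)/(1+β) = 0.165486
β = |1 − D²|/(1 + D²) = |1 − 0.165486|/(1 + 0.165486) = 0.7160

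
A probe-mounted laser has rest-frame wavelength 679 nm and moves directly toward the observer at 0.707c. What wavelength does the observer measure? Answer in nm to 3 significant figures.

Relativistic Doppler: λ_obs = λ_src √((1−β)/(1+β))
= 679 × √(0.29300/1.7070) = 679 × 0.41430 = 281 nm

λ_obs ≈ 281 nm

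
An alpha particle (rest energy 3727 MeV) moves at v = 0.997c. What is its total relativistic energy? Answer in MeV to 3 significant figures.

γ = 1/√(1 − 0.997²) = 12.920
E = γm₀c² = 12.920 × 3727 MeV = 48200 MeV

E ≈ 48200 MeV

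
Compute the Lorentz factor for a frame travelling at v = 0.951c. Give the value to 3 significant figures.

γ ≈ 3.23

γ = 1/√(1 − β²) = 1/√(1 − 0.951²) = 1/√(0.095599) = 3.23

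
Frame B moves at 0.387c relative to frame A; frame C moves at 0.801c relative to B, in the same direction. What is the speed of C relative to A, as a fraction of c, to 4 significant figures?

Compose boost 2: (0.801 + 0.387)/(1 + 0.801×0.387) = 1.188/1.30999 = 0.9069

u ≈ 0.9069c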